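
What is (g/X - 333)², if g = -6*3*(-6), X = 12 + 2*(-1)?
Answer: 2595321/25 ≈ 1.0381e+5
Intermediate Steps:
X = 10 (X = 12 - 2 = 10)
g = 108 (g = -18*(-6) = 108)
(g/X - 333)² = (108/10 - 333)² = (108*(⅒) - 333)² = (54/5 - 333)² = (-1611/5)² = 2595321/25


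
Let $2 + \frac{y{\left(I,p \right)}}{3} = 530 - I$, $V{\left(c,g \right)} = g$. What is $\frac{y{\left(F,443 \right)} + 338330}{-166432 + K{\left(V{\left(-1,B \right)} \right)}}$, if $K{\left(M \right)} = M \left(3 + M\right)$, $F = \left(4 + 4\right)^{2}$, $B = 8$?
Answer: $- \frac{169861}{83172} \approx -2.0423$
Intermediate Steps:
$F = 64$ ($F = 8^{2} = 64$)
$y{\left(I,p \right)} = 1584 - 3 I$ ($y{\left(I,p \right)} = -6 + 3 \left(530 - I\right) = -6 - \left(-1590 + 3 I\right) = 1584 - 3 I$)
$\frac{y{\left(F,443 \right)} + 338330}{-166432 + K{\left(V{\left(-1,B \right)} \right)}} = \frac{\left(1584 - 192\right) + 338330}{-166432 + 8 \left(3 + 8\right)} = \frac{\left(1584 - 192\right) + 338330}{-166432 + 8 \cdot 11} = \frac{1392 + 338330}{-166432 + 88} = \frac{339722}{-166344} = 339722 \left(- \frac{1}{166344}\right) = - \frac{169861}{83172}$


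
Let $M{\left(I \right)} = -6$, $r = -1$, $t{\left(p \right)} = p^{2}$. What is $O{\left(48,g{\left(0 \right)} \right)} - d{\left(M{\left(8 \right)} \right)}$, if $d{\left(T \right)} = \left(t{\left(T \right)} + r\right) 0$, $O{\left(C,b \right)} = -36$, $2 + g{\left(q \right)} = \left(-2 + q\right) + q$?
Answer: $-36$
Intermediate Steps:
$g{\left(q \right)} = -4 + 2 q$ ($g{\left(q \right)} = -2 + \left(\left(-2 + q\right) + q\right) = -2 + \left(-2 + 2 q\right) = -4 + 2 q$)
$d{\left(T \right)} = 0$ ($d{\left(T \right)} = \left(T^{2} - 1\right) 0 = \left(-1 + T^{2}\right) 0 = 0$)
$O{\left(48,g{\left(0 \right)} \right)} - d{\left(M{\left(8 \right)} \right)} = -36 - 0 = -36 + 0 = -36$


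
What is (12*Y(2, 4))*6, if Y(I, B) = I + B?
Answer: 432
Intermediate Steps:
Y(I, B) = B + I
(12*Y(2, 4))*6 = (12*(4 + 2))*6 = (12*6)*6 = 72*6 = 432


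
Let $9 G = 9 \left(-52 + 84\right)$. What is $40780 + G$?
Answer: $40812$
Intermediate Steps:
$G = 32$ ($G = \frac{9 \left(-52 + 84\right)}{9} = \frac{9 \cdot 32}{9} = \frac{1}{9} \cdot 288 = 32$)
$40780 + G = 40780 + 32 = 40812$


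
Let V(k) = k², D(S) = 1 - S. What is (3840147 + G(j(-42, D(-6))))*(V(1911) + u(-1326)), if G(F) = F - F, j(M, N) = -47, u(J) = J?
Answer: 14018821437465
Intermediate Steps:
G(F) = 0
(3840147 + G(j(-42, D(-6))))*(V(1911) + u(-1326)) = (3840147 + 0)*(1911² - 1326) = 3840147*(3651921 - 1326) = 3840147*3650595 = 14018821437465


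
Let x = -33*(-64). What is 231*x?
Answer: 487872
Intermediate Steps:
x = 2112
231*x = 231*2112 = 487872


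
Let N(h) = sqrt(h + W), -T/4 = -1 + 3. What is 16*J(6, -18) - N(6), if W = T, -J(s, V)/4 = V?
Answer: 1152 - I*sqrt(2) ≈ 1152.0 - 1.4142*I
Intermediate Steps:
T = -8 (T = -4*(-1 + 3) = -4*2 = -8)
J(s, V) = -4*V
W = -8
N(h) = sqrt(-8 + h) (N(h) = sqrt(h - 8) = sqrt(-8 + h))
16*J(6, -18) - N(6) = 16*(-4*(-18)) - sqrt(-8 + 6) = 16*72 - sqrt(-2) = 1152 - I*sqrt(2)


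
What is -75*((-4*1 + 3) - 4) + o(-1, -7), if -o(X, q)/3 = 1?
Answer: 372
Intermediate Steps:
o(X, q) = -3 (o(X, q) = -3*1 = -3)
-75*((-4*1 + 3) - 4) + o(-1, -7) = -75*((-4*1 + 3) - 4) - 3 = -75*((-4 + 3) - 4) - 3 = -75*(-1 - 4) - 3 = -75*(-5) - 3 = -15*(-25) - 3 = 375 - 3 = 372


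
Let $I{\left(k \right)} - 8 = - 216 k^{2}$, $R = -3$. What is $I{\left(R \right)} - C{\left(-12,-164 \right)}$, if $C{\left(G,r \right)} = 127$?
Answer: $-2063$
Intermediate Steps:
$I{\left(k \right)} = 8 - 216 k^{2}$
$I{\left(R \right)} - C{\left(-12,-164 \right)} = \left(8 - 216 \left(-3\right)^{2}\right) - 127 = \left(8 - 1944\right) - 127 = -1936 - 127 = -2063$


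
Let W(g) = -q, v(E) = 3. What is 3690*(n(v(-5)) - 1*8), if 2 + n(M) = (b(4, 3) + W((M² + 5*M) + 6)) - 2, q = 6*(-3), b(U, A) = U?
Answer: 36900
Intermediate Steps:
q = -18
W(g) = 18 (W(g) = -1*(-18) = 18)
n(M) = 18 (n(M) = -2 + ((4 + 18) - 2) = -2 + (22 - 2) = -2 + 20 = 18)
3690*(n(v(-5)) - 1*8) = 3690*(18 - 1*8) = 3690*(18 - 8) = 3690*10 = 36900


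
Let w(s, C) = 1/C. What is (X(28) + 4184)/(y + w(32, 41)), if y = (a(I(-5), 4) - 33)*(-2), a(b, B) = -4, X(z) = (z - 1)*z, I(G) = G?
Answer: 40508/607 ≈ 66.735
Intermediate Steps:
X(z) = z*(-1 + z) (X(z) = (-1 + z)*z = z*(-1 + z))
y = 74 (y = (-4 - 33)*(-2) = -37*(-2) = 74)
(X(28) + 4184)/(y + w(32, 41)) = (28*(-1 + 28) + 4184)/(74 + 1/41) = (28*27 + 4184)/(74 + 1/41) = (756 + 4184)/(3035/41) = 4940*(41/3035) = 40508/607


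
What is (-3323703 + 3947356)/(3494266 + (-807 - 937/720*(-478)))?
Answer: 224515080/1257869183 ≈ 0.17849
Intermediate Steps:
(-3323703 + 3947356)/(3494266 + (-807 - 937/720*(-478))) = 623653/(3494266 + (-807 - 937*1/720*(-478))) = 623653/(3494266 + (-807 - 937/720*(-478))) = 623653/(3494266 + (-807 + 223943/360)) = 623653/(3494266 - 66577/360) = 623653/(1257869183/360) = 623653*(360/1257869183) = 224515080/1257869183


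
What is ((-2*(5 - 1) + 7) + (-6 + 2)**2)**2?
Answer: 225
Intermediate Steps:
((-2*(5 - 1) + 7) + (-6 + 2)**2)**2 = ((-2*4 + 7) + (-4)**2)**2 = ((-8 + 7) + 16)**2 = (-1 + 16)**2 = 15**2 = 225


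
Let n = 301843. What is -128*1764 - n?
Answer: -527635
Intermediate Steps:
-128*1764 - n = -128*1764 - 1*301843 = -225792 - 301843 = -527635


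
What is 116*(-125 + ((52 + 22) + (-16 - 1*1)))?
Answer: -7888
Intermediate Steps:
116*(-125 + ((52 + 22) + (-16 - 1*1))) = 116*(-125 + (74 + (-16 - 1))) = 116*(-125 + (74 - 17)) = 116*(-125 + 57) = 116*(-68) = -7888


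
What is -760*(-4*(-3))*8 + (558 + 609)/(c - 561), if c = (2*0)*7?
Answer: -13643909/187 ≈ -72962.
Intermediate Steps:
c = 0 (c = 0*7 = 0)
-760*(-4*(-3))*8 + (558 + 609)/(c - 561) = -760*(-4*(-3))*8 + (558 + 609)/(0 - 561) = -9120*8 + 1167/(-561) = -760*96 + 1167*(-1/561) = -72960 - 389/187 = -13643909/187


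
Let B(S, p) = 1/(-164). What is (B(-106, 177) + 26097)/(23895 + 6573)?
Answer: 4279907/4996752 ≈ 0.85654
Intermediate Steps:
B(S, p) = -1/164
(B(-106, 177) + 26097)/(23895 + 6573) = (-1/164 + 26097)/(23895 + 6573) = (4279907/164)/30468 = (4279907/164)*(1/30468) = 4279907/4996752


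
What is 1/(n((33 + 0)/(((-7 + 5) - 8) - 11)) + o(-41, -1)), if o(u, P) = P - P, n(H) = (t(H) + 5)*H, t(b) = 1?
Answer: -7/66 ≈ -0.10606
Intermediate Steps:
n(H) = 6*H (n(H) = (1 + 5)*H = 6*H)
o(u, P) = 0
1/(n((33 + 0)/(((-7 + 5) - 8) - 11)) + o(-41, -1)) = 1/(6*((33 + 0)/(((-7 + 5) - 8) - 11)) + 0) = 1/(6*(33/((-2 - 8) - 11)) + 0) = 1/(6*(33/(-10 - 11)) + 0) = 1/(6*(33/(-21)) + 0) = 1/(6*(33*(-1/21)) + 0) = 1/(6*(-11/7) + 0) = 1/(-66/7 + 0) = 1/(-66/7) = -7/66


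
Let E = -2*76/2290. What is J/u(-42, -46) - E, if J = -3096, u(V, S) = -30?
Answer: 23648/229 ≈ 103.27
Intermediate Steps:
E = -76/1145 (E = -152*1/2290 = -76/1145 ≈ -0.066375)
J/u(-42, -46) - E = -3096/(-30) - 1*(-76/1145) = -3096*(-1/30) + 76/1145 = 516/5 + 76/1145 = 23648/229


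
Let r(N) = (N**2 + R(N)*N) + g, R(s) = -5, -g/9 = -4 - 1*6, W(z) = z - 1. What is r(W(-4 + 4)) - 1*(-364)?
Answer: 460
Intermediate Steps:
W(z) = -1 + z
g = 90 (g = -9*(-4 - 1*6) = -9*(-4 - 6) = -9*(-10) = 90)
r(N) = 90 + N**2 - 5*N (r(N) = (N**2 - 5*N) + 90 = 90 + N**2 - 5*N)
r(W(-4 + 4)) - 1*(-364) = (90 + (-1 + (-4 + 4))**2 - 5*(-1 + (-4 + 4))) - 1*(-364) = (90 + (-1 + 0)**2 - 5*(-1 + 0)) + 364 = (90 + (-1)**2 - 5*(-1)) + 364 = (90 + 1 + 5) + 364 = 96 + 364 = 460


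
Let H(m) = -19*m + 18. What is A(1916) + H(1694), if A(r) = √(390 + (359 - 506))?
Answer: -32168 + 9*√3 ≈ -32152.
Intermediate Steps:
A(r) = 9*√3 (A(r) = √(390 - 147) = √243 = 9*√3)
H(m) = 18 - 19*m
A(1916) + H(1694) = 9*√3 + (18 - 19*1694) = 9*√3 + (18 - 32186) = 9*√3 - 32168 = -32168 + 9*√3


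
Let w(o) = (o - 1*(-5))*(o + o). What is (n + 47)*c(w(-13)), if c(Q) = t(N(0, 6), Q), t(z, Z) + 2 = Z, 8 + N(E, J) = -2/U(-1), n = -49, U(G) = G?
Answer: -412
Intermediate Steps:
w(o) = 2*o*(5 + o) (w(o) = (o + 5)*(2*o) = (5 + o)*(2*o) = 2*o*(5 + o))
N(E, J) = -6 (N(E, J) = -8 - 2/(-1) = -8 - 2*(-1) = -8 + 2 = -6)
t(z, Z) = -2 + Z
c(Q) = -2 + Q
(n + 47)*c(w(-13)) = (-49 + 47)*(-2 + 2*(-13)*(5 - 13)) = -2*(-2 + 2*(-13)*(-8)) = -2*(-2 + 208) = -2*206 = -412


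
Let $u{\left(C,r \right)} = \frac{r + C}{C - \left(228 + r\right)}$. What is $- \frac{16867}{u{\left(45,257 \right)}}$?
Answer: $\frac{3710740}{151} \approx 24574.0$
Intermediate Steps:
$u{\left(C,r \right)} = \frac{C + r}{-228 + C - r}$
$- \frac{16867}{u{\left(45,257 \right)}} = - \frac{16867}{\frac{1}{228 + 257 - 45} \left(\left(-1\right) 45 - 257\right)} = - \frac{16867}{\frac{1}{228 + 257 - 45} \left(-45 - 257\right)} = - \frac{16867}{\frac{1}{440} \left(-302\right)} = - \frac{16867}{- \frac{151}{220}} = \left(-16867\right) \left(- \frac{220}{151}\right) = \frac{3710740}{151}$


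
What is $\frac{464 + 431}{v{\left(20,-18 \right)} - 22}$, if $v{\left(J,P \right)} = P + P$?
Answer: $- \frac{895}{58} \approx -15.431$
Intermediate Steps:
$v{\left(J,P \right)} = 2 P$
$\frac{464 + 431}{v{\left(20,-18 \right)} - 22} = \frac{464 + 431}{2 \left(-18\right) - 22} = \frac{895}{-36 - 22} = \frac{895}{-58} = 895 \left(- \frac{1}{58}\right) = - \frac{895}{58}$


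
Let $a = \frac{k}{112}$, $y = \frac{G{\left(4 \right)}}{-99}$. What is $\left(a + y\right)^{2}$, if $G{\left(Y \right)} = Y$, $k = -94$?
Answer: $\frac{23785129}{30735936} \approx 0.77385$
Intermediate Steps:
$y = - \frac{4}{99}$ ($y = \frac{4}{-99} = 4 \left(- \frac{1}{99}\right) = - \frac{4}{99} \approx -0.040404$)
$a = - \frac{47}{56}$ ($a = - \frac{94}{112} = \left(-94\right) \frac{1}{112} = - \frac{47}{56} \approx -0.83929$)
$\left(a + y\right)^{2} = \left(- \frac{47}{56} - \frac{4}{99}\right)^{2} = \left(- \frac{4877}{5544}\right)^{2} = \frac{23785129}{30735936}$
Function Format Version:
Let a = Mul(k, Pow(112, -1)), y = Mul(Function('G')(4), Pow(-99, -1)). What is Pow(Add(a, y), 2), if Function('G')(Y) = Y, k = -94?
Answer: Rational(23785129, 30735936) ≈ 0.77385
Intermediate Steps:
y = Rational(-4, 99) (y = Mul(4, Pow(-99, -1)) = Mul(4, Rational(-1, 99)) = Rational(-4, 99) ≈ -0.040404)
a = Rational(-47, 56) (a = Mul(-94, Pow(112, -1)) = Mul(-94, Rational(1, 112)) = Rational(-47, 56) ≈ -0.83929)
Pow(Add(a, y), 2) = Pow(Add(Rational(-47, 56), Rational(-4, 99)), 2) = Pow(Rational(-4877, 5544), 2) = Rational(23785129, 30735936)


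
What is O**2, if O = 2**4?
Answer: 256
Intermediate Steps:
O = 16
O**2 = 16**2 = 256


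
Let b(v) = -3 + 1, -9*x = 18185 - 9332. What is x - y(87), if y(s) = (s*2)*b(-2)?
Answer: -1907/3 ≈ -635.67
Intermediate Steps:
x = -2951/3 (x = -(18185 - 9332)/9 = -1/9*8853 = -2951/3 ≈ -983.67)
b(v) = -2
y(s) = -4*s (y(s) = (s*2)*(-2) = (2*s)*(-2) = -4*s)
x - y(87) = -2951/3 - (-4)*87 = -2951/3 - 1*(-348) = -2951/3 + 348 = -1907/3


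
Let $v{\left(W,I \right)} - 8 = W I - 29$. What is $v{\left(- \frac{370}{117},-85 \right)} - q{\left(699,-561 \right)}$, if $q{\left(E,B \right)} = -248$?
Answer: $\frac{58009}{117} \approx 495.8$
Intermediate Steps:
$v{\left(W,I \right)} = -21 + I W$ ($v{\left(W,I \right)} = 8 + \left(W I - 29\right) = 8 + \left(I W - 29\right) = 8 + \left(-29 + I W\right) = -21 + I W$)
$v{\left(- \frac{370}{117},-85 \right)} - q{\left(699,-561 \right)} = \left(-21 - 85 \left(- \frac{370}{117}\right)\right) - -248 = \left(-21 - 85 \left(\left(-370\right) \frac{1}{117}\right)\right) + 248 = \left(-21 - - \frac{31450}{117}\right) + 248 = \left(-21 + \frac{31450}{117}\right) + 248 = \frac{28993}{117} + 248 = \frac{58009}{117}$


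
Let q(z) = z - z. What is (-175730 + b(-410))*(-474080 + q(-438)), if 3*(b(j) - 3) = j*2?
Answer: 250314714080/3 ≈ 8.3438e+10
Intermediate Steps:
q(z) = 0
b(j) = 3 + 2*j/3 (b(j) = 3 + (j*2)/3 = 3 + (2*j)/3 = 3 + 2*j/3)
(-175730 + b(-410))*(-474080 + q(-438)) = (-175730 + (3 + (2/3)*(-410)))*(-474080 + 0) = (-175730 + (3 - 820/3))*(-474080) = (-175730 - 811/3)*(-474080) = -528001/3*(-474080) = 250314714080/3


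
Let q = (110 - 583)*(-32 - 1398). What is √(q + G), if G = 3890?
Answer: 2*√170070 ≈ 824.79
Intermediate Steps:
q = 676390 (q = -473*(-1430) = 676390)
√(q + G) = √(676390 + 3890) = √680280 = 2*√170070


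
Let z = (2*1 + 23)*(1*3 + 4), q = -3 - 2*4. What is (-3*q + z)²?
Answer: 43264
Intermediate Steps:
q = -11 (q = -3 - 8 = -11)
z = 175 (z = (2 + 23)*(3 + 4) = 25*7 = 175)
(-3*q + z)² = (-3*(-11) + 175)² = (33 + 175)² = 208² = 43264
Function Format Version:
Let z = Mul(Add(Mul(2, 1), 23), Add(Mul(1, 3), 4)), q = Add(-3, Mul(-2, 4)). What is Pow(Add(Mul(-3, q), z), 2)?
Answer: 43264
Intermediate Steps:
q = -11 (q = Add(-3, -8) = -11)
z = 175 (z = Mul(Add(2, 23), Add(3, 4)) = Mul(25, 7) = 175)
Pow(Add(Mul(-3, q), z), 2) = Pow(Add(Mul(-3, -11), 175), 2) = Pow(Add(33, 175), 2) = Pow(208, 2) = 43264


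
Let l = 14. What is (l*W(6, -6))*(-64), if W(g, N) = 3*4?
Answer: -10752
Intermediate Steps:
W(g, N) = 12
(l*W(6, -6))*(-64) = (14*12)*(-64) = 168*(-64) = -10752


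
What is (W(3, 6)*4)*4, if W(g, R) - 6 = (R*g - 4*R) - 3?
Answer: -48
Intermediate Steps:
W(g, R) = 3 - 4*R + R*g (W(g, R) = 6 + ((R*g - 4*R) - 3) = 6 + ((-4*R + R*g) - 3) = 6 + (-3 - 4*R + R*g) = 3 - 4*R + R*g)
(W(3, 6)*4)*4 = ((3 - 4*6 + 6*3)*4)*4 = ((3 - 24 + 18)*4)*4 = -3*4*4 = -12*4 = -48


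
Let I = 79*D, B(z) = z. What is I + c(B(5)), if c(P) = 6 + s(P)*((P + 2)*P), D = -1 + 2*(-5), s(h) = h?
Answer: -688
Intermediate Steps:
D = -11 (D = -1 - 10 = -11)
c(P) = 6 + P²*(2 + P) (c(P) = 6 + P*((P + 2)*P) = 6 + P*((2 + P)*P) = 6 + P*(P*(2 + P)) = 6 + P²*(2 + P))
I = -869 (I = 79*(-11) = -869)
I + c(B(5)) = -869 + (6 + 5³ + 2*5²) = -869 + (6 + 125 + 2*25) = -869 + (6 + 125 + 50) = -869 + 181 = -688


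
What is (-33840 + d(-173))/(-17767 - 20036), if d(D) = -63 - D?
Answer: 33730/37803 ≈ 0.89226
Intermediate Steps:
(-33840 + d(-173))/(-17767 - 20036) = (-33840 + (-63 - 1*(-173)))/(-17767 - 20036) = (-33840 + (-63 + 173))/(-37803) = (-33840 + 110)*(-1/37803) = -33730*(-1/37803) = 33730/37803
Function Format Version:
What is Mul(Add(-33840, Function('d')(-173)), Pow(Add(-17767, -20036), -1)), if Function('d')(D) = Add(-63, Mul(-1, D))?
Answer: Rational(33730, 37803) ≈ 0.89226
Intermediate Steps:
Mul(Add(-33840, Function('d')(-173)), Pow(Add(-17767, -20036), -1)) = Mul(Add(-33840, Add(-63, Mul(-1, -173))), Pow(Add(-17767, -20036), -1)) = Mul(Add(-33840, Add(-63, 173)), Pow(-37803, -1)) = Mul(Add(-33840, 110), Rational(-1, 37803)) = Mul(-33730, Rational(-1, 37803)) = Rational(33730, 37803)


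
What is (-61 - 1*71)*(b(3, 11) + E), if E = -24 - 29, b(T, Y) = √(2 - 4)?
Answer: 6996 - 132*I*√2 ≈ 6996.0 - 186.68*I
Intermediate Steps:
b(T, Y) = I*√2 (b(T, Y) = √(-2) = I*√2)
E = -53
(-61 - 1*71)*(b(3, 11) + E) = (-61 - 1*71)*(I*√2 - 53) = (-61 - 71)*(-53 + I*√2) = -132*(-53 + I*√2) = 6996 - 132*I*√2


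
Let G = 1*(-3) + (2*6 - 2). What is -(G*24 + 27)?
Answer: -195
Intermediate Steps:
G = 7 (G = -3 + (12 - 2) = -3 + 10 = 7)
-(G*24 + 27) = -(7*24 + 27) = -(168 + 27) = -1*195 = -195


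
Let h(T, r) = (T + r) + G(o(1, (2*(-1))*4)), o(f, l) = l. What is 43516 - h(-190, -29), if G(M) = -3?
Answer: 43738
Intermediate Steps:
h(T, r) = -3 + T + r (h(T, r) = (T + r) - 3 = -3 + T + r)
43516 - h(-190, -29) = 43516 - (-3 - 190 - 29) = 43516 - 1*(-222) = 43516 + 222 = 43738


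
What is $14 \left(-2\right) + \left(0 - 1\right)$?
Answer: $-29$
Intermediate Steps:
$14 \left(-2\right) + \left(0 - 1\right) = -28 + \left(0 - 1\right) = -28 - 1 = -29$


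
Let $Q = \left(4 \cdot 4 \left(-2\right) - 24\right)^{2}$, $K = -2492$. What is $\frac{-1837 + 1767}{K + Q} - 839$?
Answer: $- \frac{38599}{46} \approx -839.11$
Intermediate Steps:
$Q = 3136$ ($Q = \left(16 \left(-2\right) - 24\right)^{2} = \left(-32 - 24\right)^{2} = \left(-56\right)^{2} = 3136$)
$\frac{-1837 + 1767}{K + Q} - 839 = \frac{-1837 + 1767}{-2492 + 3136} - 839 = - \frac{70}{644} - 839 = \left(-70\right) \frac{1}{644} - 839 = - \frac{5}{46} - 839 = - \frac{38599}{46}$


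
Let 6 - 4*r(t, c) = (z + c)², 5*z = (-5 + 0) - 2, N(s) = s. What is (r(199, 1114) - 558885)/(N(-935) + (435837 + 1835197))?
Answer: -86835319/227009900 ≈ -0.38252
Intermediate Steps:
z = -7/5 (z = ((-5 + 0) - 2)/5 = (-5 - 2)/5 = (⅕)*(-7) = -7/5 ≈ -1.4000)
r(t, c) = 3/2 - (-7/5 + c)²/4
(r(199, 1114) - 558885)/(N(-935) + (435837 + 1835197)) = ((3/2 - (-7 + 5*1114)²/100) - 558885)/(-935 + (435837 + 1835197)) = ((3/2 - (-7 + 5570)²/100) - 558885)/(-935 + 2271034) = ((3/2 - 1/100*5563²) - 558885)/2270099 = ((3/2 - 1/100*30946969) - 558885)*(1/2270099) = ((3/2 - 30946969/100) - 558885)*(1/2270099) = (-30946819/100 - 558885)*(1/2270099) = -86835319/100*1/2270099 = -86835319/227009900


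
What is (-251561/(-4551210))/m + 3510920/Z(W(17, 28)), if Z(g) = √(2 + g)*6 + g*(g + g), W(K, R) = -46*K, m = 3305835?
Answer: 4037871591008542506585839/1406614459338618435529650 - 2633190*I*√195/93490402399 ≈ 2.8706 - 0.00039331*I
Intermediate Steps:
Z(g) = 2*g² + 6*√(2 + g) (Z(g) = 6*√(2 + g) + g*(2*g) = 6*√(2 + g) + 2*g² = 2*g² + 6*√(2 + g))
(-251561/(-4551210))/m + 3510920/Z(W(17, 28)) = -251561/(-4551210)/3305835 + 3510920/(2*(-46*17)² + 6*√(2 - 46*17)) = -251561*(-1/4551210)*(1/3305835) + 3510920/(2*(-782)² + 6*√(2 - 782)) = (251561/4551210)*(1/3305835) + 3510920/(2*611524 + 6*√(-780)) = 251561/15045549310350 + 3510920/(1223048 + 6*(2*I*√195)) = 251561/15045549310350 + 3510920/(1223048 + 12*I*√195)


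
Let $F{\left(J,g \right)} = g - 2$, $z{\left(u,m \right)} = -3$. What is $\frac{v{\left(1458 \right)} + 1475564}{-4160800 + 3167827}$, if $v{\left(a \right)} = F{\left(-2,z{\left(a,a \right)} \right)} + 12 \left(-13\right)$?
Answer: $- \frac{491801}{330991} \approx -1.4858$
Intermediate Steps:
$F{\left(J,g \right)} = -2 + g$
$v{\left(a \right)} = -161$ ($v{\left(a \right)} = \left(-2 - 3\right) + 12 \left(-13\right) = -5 - 156 = -161$)
$\frac{v{\left(1458 \right)} + 1475564}{-4160800 + 3167827} = \frac{-161 + 1475564}{-4160800 + 3167827} = \frac{1475403}{-992973} = 1475403 \left(- \frac{1}{992973}\right) = - \frac{491801}{330991}$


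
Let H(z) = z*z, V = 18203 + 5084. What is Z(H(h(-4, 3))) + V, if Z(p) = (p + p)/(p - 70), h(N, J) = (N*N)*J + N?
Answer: 21728707/933 ≈ 23289.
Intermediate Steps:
h(N, J) = N + J*N² (h(N, J) = N²*J + N = J*N² + N = N + J*N²)
V = 23287
H(z) = z²
Z(p) = 2*p/(-70 + p) (Z(p) = (2*p)/(-70 + p) = 2*p/(-70 + p))
Z(H(h(-4, 3))) + V = 2*(-4*(1 + 3*(-4)))²/(-70 + (-4*(1 + 3*(-4)))²) + 23287 = 2*(-4*(1 - 12))²/(-70 + (-4*(1 - 12))²) + 23287 = 2*(-4*(-11))²/(-70 + (-4*(-11))²) + 23287 = 2*44²/(-70 + 44²) + 23287 = 2*1936/(-70 + 1936) + 23287 = 2*1936/1866 + 23287 = 2*1936*(1/1866) + 23287 = 1936/933 + 23287 = 21728707/933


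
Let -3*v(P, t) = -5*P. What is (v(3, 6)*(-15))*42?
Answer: -3150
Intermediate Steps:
v(P, t) = 5*P/3 (v(P, t) = -(-5)*P/3 = 5*P/3)
(v(3, 6)*(-15))*42 = (((5/3)*3)*(-15))*42 = (5*(-15))*42 = -75*42 = -3150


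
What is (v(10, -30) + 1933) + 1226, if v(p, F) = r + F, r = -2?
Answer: 3127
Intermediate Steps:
v(p, F) = -2 + F
(v(10, -30) + 1933) + 1226 = ((-2 - 30) + 1933) + 1226 = (-32 + 1933) + 1226 = 1901 + 1226 = 3127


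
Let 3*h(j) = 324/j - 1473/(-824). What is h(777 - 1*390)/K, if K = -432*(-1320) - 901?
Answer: 31001/20172819448 ≈ 1.5368e-6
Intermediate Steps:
h(j) = 491/824 + 108/j (h(j) = (324/j - 1473/(-824))/3 = (324/j - 1473*(-1/824))/3 = (324/j + 1473/824)/3 = (1473/824 + 324/j)/3 = 491/824 + 108/j)
K = 569339 (K = 570240 - 901 = 569339)
h(777 - 1*390)/K = (491/824 + 108/(777 - 1*390))/569339 = (491/824 + 108/(777 - 390))*(1/569339) = (491/824 + 108/387)*(1/569339) = (491/824 + 108*(1/387))*(1/569339) = (491/824 + 12/43)*(1/569339) = (31001/35432)*(1/569339) = 31001/20172819448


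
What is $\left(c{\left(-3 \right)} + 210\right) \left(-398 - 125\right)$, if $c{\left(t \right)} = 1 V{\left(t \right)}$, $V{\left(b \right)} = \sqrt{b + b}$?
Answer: $-109830 - 523 i \sqrt{6} \approx -1.0983 \cdot 10^{5} - 1281.1 i$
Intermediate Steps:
$V{\left(b \right)} = \sqrt{2} \sqrt{b}$ ($V{\left(b \right)} = \sqrt{2 b} = \sqrt{2} \sqrt{b}$)
$c{\left(t \right)} = \sqrt{2} \sqrt{t}$ ($c{\left(t \right)} = 1 \sqrt{2} \sqrt{t} = \sqrt{2} \sqrt{t}$)
$\left(c{\left(-3 \right)} + 210\right) \left(-398 - 125\right) = \left(\sqrt{2} \sqrt{-3} + 210\right) \left(-398 - 125\right) = \left(\sqrt{2} i \sqrt{3} + 210\right) \left(-523\right) = \left(i \sqrt{6} + 210\right) \left(-523\right) = \left(210 + i \sqrt{6}\right) \left(-523\right) = -109830 - 523 i \sqrt{6}$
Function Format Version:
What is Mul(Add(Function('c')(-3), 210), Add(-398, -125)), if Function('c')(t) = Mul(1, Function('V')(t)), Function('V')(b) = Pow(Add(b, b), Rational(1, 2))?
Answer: Add(-109830, Mul(-523, I, Pow(6, Rational(1, 2)))) ≈ Add(-1.0983e+5, Mul(-1281.1, I))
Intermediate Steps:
Function('V')(b) = Mul(Pow(2, Rational(1, 2)), Pow(b, Rational(1, 2))) (Function('V')(b) = Pow(Mul(2, b), Rational(1, 2)) = Mul(Pow(2, Rational(1, 2)), Pow(b, Rational(1, 2))))
Function('c')(t) = Mul(Pow(2, Rational(1, 2)), Pow(t, Rational(1, 2))) (Function('c')(t) = Mul(1, Mul(Pow(2, Rational(1, 2)), Pow(t, Rational(1, 2)))) = Mul(Pow(2, Rational(1, 2)), Pow(t, Rational(1, 2))))
Mul(Add(Function('c')(-3), 210), Add(-398, -125)) = Mul(Add(Mul(Pow(2, Rational(1, 2)), Pow(-3, Rational(1, 2))), 210), Add(-398, -125)) = Mul(Add(Mul(Pow(2, Rational(1, 2)), Mul(I, Pow(3, Rational(1, 2)))), 210), -523) = Mul(Add(Mul(I, Pow(6, Rational(1, 2))), 210), -523) = Mul(Add(210, Mul(I, Pow(6, Rational(1, 2)))), -523) = Add(-109830, Mul(-523, I, Pow(6, Rational(1, 2))))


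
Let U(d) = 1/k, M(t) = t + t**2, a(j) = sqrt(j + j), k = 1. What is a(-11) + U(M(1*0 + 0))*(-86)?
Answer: -86 + I*sqrt(22) ≈ -86.0 + 4.6904*I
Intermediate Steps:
a(j) = sqrt(2)*sqrt(j) (a(j) = sqrt(2*j) = sqrt(2)*sqrt(j))
U(d) = 1 (U(d) = 1/1 = 1)
a(-11) + U(M(1*0 + 0))*(-86) = sqrt(2)*sqrt(-11) + 1*(-86) = sqrt(2)*(I*sqrt(11)) - 86 = I*sqrt(22) - 86 = -86 + I*sqrt(22)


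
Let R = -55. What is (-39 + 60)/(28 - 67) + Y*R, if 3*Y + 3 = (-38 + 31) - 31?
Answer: 29294/39 ≈ 751.13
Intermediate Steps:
Y = -41/3 (Y = -1 + ((-38 + 31) - 31)/3 = -1 + (-7 - 31)/3 = -1 + (⅓)*(-38) = -1 - 38/3 = -41/3 ≈ -13.667)
(-39 + 60)/(28 - 67) + Y*R = (-39 + 60)/(28 - 67) - 41/3*(-55) = 21/(-39) + 2255/3 = 21*(-1/39) + 2255/3 = -7/13 + 2255/3 = 29294/39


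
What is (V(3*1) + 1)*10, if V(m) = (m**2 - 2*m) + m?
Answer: 70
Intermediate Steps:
V(m) = m**2 - m
(V(3*1) + 1)*10 = ((3*1)*(-1 + 3*1) + 1)*10 = (3*(-1 + 3) + 1)*10 = (3*2 + 1)*10 = (6 + 1)*10 = 7*10 = 70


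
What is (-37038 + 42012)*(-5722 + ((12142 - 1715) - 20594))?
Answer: -79031886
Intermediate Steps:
(-37038 + 42012)*(-5722 + ((12142 - 1715) - 20594)) = 4974*(-5722 + (10427 - 20594)) = 4974*(-5722 - 10167) = 4974*(-15889) = -79031886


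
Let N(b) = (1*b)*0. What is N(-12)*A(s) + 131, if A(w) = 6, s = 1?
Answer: 131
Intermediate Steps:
N(b) = 0 (N(b) = b*0 = 0)
N(-12)*A(s) + 131 = 0*6 + 131 = 0 + 131 = 131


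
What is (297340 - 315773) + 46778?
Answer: 28345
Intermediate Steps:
(297340 - 315773) + 46778 = -18433 + 46778 = 28345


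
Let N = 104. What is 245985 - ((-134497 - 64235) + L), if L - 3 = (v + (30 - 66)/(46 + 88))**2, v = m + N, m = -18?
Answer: 1963327610/4489 ≈ 4.3736e+5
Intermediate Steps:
v = 86 (v = -18 + 104 = 86)
L = 33007003/4489 (L = 3 + (86 + (30 - 66)/(46 + 88))**2 = 3 + (86 - 36/134)**2 = 3 + (86 - 36*1/134)**2 = 3 + (86 - 18/67)**2 = 3 + (5744/67)**2 = 3 + 32993536/4489 = 33007003/4489 ≈ 7352.9)
245985 - ((-134497 - 64235) + L) = 245985 - ((-134497 - 64235) + 33007003/4489) = 245985 - (-198732 + 33007003/4489) = 245985 - 1*(-859100945/4489) = 245985 + 859100945/4489 = 1963327610/4489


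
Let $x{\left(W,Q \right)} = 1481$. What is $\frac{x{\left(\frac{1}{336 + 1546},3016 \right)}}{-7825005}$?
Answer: $- \frac{1481}{7825005} \approx -0.00018927$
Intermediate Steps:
$\frac{x{\left(\frac{1}{336 + 1546},3016 \right)}}{-7825005} = \frac{1481}{-7825005} = 1481 \left(- \frac{1}{7825005}\right) = - \frac{1481}{7825005}$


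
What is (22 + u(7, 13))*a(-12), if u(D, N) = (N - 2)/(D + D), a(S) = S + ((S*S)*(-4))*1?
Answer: -13398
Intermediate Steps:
a(S) = S - 4*S² (a(S) = S + (S²*(-4))*1 = S - 4*S²*1 = S - 4*S²)
u(D, N) = (-2 + N)/(2*D) (u(D, N) = (-2 + N)/((2*D)) = (-2 + N)*(1/(2*D)) = (-2 + N)/(2*D))
(22 + u(7, 13))*a(-12) = (22 + (½)*(-2 + 13)/7)*(-12*(1 - 4*(-12))) = (22 + (½)*(⅐)*11)*(-12*(1 + 48)) = (22 + 11/14)*(-12*49) = (319/14)*(-588) = -13398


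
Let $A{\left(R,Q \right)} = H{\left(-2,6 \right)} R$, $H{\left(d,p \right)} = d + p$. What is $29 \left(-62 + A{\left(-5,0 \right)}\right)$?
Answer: $-2378$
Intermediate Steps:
$A{\left(R,Q \right)} = 4 R$ ($A{\left(R,Q \right)} = \left(-2 + 6\right) R = 4 R$)
$29 \left(-62 + A{\left(-5,0 \right)}\right) = 29 \left(-62 + 4 \left(-5\right)\right) = 29 \left(-62 - 20\right) = 29 \left(-82\right) = -2378$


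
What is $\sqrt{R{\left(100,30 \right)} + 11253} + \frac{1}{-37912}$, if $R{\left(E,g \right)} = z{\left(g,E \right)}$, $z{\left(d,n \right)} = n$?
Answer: $- \frac{1}{37912} + \sqrt{11353} \approx 106.55$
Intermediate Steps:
$R{\left(E,g \right)} = E$
$\sqrt{R{\left(100,30 \right)} + 11253} + \frac{1}{-37912} = \sqrt{100 + 11253} + \frac{1}{-37912} = \sqrt{11353} - \frac{1}{37912} = - \frac{1}{37912} + \sqrt{11353}$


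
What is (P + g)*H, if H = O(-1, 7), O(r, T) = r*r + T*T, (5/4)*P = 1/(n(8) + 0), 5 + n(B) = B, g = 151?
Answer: 22690/3 ≈ 7563.3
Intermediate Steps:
n(B) = -5 + B
P = 4/15 (P = 4/(5*((-5 + 8) + 0)) = 4/(5*(3 + 0)) = (⅘)/3 = (⅘)*(⅓) = 4/15 ≈ 0.26667)
O(r, T) = T² + r² (O(r, T) = r² + T² = T² + r²)
H = 50 (H = 7² + (-1)² = 49 + 1 = 50)
(P + g)*H = (4/15 + 151)*50 = (2269/15)*50 = 22690/3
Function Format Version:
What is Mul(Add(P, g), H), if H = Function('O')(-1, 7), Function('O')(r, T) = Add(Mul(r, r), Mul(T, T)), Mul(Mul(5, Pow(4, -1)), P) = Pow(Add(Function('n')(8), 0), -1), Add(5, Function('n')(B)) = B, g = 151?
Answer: Rational(22690, 3) ≈ 7563.3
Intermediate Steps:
Function('n')(B) = Add(-5, B)
P = Rational(4, 15) (P = Mul(Rational(4, 5), Pow(Add(Add(-5, 8), 0), -1)) = Mul(Rational(4, 5), Pow(Add(3, 0), -1)) = Mul(Rational(4, 5), Pow(3, -1)) = Mul(Rational(4, 5), Rational(1, 3)) = Rational(4, 15) ≈ 0.26667)
Function('O')(r, T) = Add(Pow(T, 2), Pow(r, 2)) (Function('O')(r, T) = Add(Pow(r, 2), Pow(T, 2)) = Add(Pow(T, 2), Pow(r, 2)))
H = 50 (H = Add(Pow(7, 2), Pow(-1, 2)) = Add(49, 1) = 50)
Mul(Add(P, g), H) = Mul(Add(Rational(4, 15), 151), 50) = Mul(Rational(2269, 15), 50) = Rational(22690, 3)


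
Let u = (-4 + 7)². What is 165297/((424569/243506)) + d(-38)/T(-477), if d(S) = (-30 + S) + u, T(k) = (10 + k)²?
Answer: 2926086385543509/30864609547 ≈ 94804.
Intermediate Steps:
u = 9 (u = 3² = 9)
d(S) = -21 + S (d(S) = (-30 + S) + 9 = -21 + S)
165297/((424569/243506)) + d(-38)/T(-477) = 165297/((424569/243506)) + (-21 - 38)/((10 - 477)²) = 165297/((424569*(1/243506))) - 59/((-467)²) = 165297/(424569/243506) - 59/218089 = 165297*(243506/424569) - 59*1/218089 = 13416937094/141523 - 59/218089 = 2926086385543509/30864609547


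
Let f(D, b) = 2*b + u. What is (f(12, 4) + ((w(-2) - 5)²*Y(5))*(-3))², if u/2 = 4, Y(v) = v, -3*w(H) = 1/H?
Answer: 16104169/144 ≈ 1.1183e+5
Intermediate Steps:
w(H) = -1/(3*H)
u = 8 (u = 2*4 = 8)
f(D, b) = 8 + 2*b (f(D, b) = 2*b + 8 = 8 + 2*b)
(f(12, 4) + ((w(-2) - 5)²*Y(5))*(-3))² = ((8 + 2*4) + ((-⅓/(-2) - 5)²*5)*(-3))² = ((8 + 8) + ((-⅓*(-½) - 5)²*5)*(-3))² = (16 + ((⅙ - 5)²*5)*(-3))² = (16 + ((-29/6)²*5)*(-3))² = (16 + ((841/36)*5)*(-3))² = (16 + (4205/36)*(-3))² = (16 - 4205/12)² = (-4013/12)² = 16104169/144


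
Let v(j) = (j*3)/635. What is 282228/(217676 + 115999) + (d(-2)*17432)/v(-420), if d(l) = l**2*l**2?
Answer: -328314055604/2335725 ≈ -1.4056e+5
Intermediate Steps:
d(l) = l**4
v(j) = 3*j/635 (v(j) = (3*j)*(1/635) = 3*j/635)
282228/(217676 + 115999) + (d(-2)*17432)/v(-420) = 282228/(217676 + 115999) + ((-2)**4*17432)/(((3/635)*(-420))) = 282228/333675 + (16*17432)/(-252/127) = 282228*(1/333675) + 278912*(-127/252) = 94076/111225 - 8855456/63 = -328314055604/2335725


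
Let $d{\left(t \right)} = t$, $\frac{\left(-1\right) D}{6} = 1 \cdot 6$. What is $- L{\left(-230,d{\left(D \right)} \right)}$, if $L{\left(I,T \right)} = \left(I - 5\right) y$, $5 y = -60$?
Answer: $-2820$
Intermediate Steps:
$D = -36$ ($D = - 6 \cdot 1 \cdot 6 = \left(-6\right) 6 = -36$)
$y = -12$ ($y = \frac{1}{5} \left(-60\right) = -12$)
$L{\left(I,T \right)} = 60 - 12 I$ ($L{\left(I,T \right)} = \left(I - 5\right) \left(-12\right) = \left(-5 + I\right) \left(-12\right) = 60 - 12 I$)
$- L{\left(-230,d{\left(D \right)} \right)} = - (60 - -2760) = - (60 + 2760) = \left(-1\right) 2820 = -2820$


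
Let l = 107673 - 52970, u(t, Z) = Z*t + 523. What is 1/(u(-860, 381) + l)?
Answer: -1/272434 ≈ -3.6706e-6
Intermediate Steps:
u(t, Z) = 523 + Z*t
l = 54703
1/(u(-860, 381) + l) = 1/((523 + 381*(-860)) + 54703) = 1/((523 - 327660) + 54703) = 1/(-327137 + 54703) = 1/(-272434) = -1/272434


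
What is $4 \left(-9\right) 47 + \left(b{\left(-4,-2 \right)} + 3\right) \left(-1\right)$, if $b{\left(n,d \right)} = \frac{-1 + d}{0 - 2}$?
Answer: $- \frac{3393}{2} \approx -1696.5$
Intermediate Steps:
$b{\left(n,d \right)} = \frac{1}{2} - \frac{d}{2}$ ($b{\left(n,d \right)} = \frac{-1 + d}{-2} = \left(-1 + d\right) \left(- \frac{1}{2}\right) = \frac{1}{2} - \frac{d}{2}$)
$4 \left(-9\right) 47 + \left(b{\left(-4,-2 \right)} + 3\right) \left(-1\right) = 4 \left(-9\right) 47 + \left(\left(\frac{1}{2} - -1\right) + 3\right) \left(-1\right) = \left(-36\right) 47 + \left(\left(\frac{1}{2} + 1\right) + 3\right) \left(-1\right) = -1692 + \left(\frac{3}{2} + 3\right) \left(-1\right) = -1692 + \frac{9}{2} \left(-1\right) = -1692 - \frac{9}{2} = - \frac{3393}{2}$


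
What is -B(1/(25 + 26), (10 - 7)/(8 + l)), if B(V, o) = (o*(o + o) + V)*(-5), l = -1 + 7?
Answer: 2785/4998 ≈ 0.55722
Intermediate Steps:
l = 6
B(V, o) = -10*o² - 5*V (B(V, o) = (o*(2*o) + V)*(-5) = (2*o² + V)*(-5) = (V + 2*o²)*(-5) = -10*o² - 5*V)
-B(1/(25 + 26), (10 - 7)/(8 + l)) = -(-10*(10 - 7)²/(8 + 6)² - 5/(25 + 26)) = -(-10*(3/14)² - 5/51) = -(-10*9/196 - 5/51) = -(-45/98 - 5/51) = -1*(-2785/4998) = 2785/4998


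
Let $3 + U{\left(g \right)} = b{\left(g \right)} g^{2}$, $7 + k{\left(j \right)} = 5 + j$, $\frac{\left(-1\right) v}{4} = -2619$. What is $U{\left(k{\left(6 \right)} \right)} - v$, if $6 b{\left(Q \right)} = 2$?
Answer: $- \frac{31421}{3} \approx -10474.0$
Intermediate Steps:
$v = 10476$ ($v = \left(-4\right) \left(-2619\right) = 10476$)
$b{\left(Q \right)} = \frac{1}{3}$ ($b{\left(Q \right)} = \frac{1}{6} \cdot 2 = \frac{1}{3}$)
$k{\left(j \right)} = -2 + j$ ($k{\left(j \right)} = -7 + \left(5 + j\right) = -2 + j$)
$U{\left(g \right)} = -3 + \frac{g^{2}}{3}$
$U{\left(k{\left(6 \right)} \right)} - v = \left(-3 + \frac{\left(-2 + 6\right)^{2}}{3}\right) - 10476 = \left(-3 + \frac{4^{2}}{3}\right) - 10476 = \left(-3 + \frac{1}{3} \cdot 16\right) - 10476 = \left(-3 + \frac{16}{3}\right) - 10476 = \frac{7}{3} - 10476 = - \frac{31421}{3}$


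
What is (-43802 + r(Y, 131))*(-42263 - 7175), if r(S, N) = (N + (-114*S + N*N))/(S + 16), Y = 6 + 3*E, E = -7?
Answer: 1226062400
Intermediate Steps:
Y = -15 (Y = 6 + 3*(-7) = 6 - 21 = -15)
r(S, N) = (N + N² - 114*S)/(16 + S) (r(S, N) = (N + (-114*S + N²))/(16 + S) = (N + (N² - 114*S))/(16 + S) = (N + N² - 114*S)/(16 + S))
(-43802 + r(Y, 131))*(-42263 - 7175) = (-43802 + (131 + 131² - 114*(-15))/(16 - 15))*(-42263 - 7175) = (-43802 + (131 + 17161 + 1710)/1)*(-49438) = (-43802 + 1*19002)*(-49438) = (-43802 + 19002)*(-49438) = -24800*(-49438) = 1226062400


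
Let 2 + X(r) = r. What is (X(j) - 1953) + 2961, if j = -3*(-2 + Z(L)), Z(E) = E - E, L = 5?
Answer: 1012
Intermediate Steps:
Z(E) = 0
j = 6 (j = -3*(-2 + 0) = -3*(-2) = 6)
X(r) = -2 + r
(X(j) - 1953) + 2961 = ((-2 + 6) - 1953) + 2961 = (4 - 1953) + 2961 = -1949 + 2961 = 1012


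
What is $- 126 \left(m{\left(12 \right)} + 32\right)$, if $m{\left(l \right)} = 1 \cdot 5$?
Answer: $-4662$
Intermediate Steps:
$m{\left(l \right)} = 5$
$- 126 \left(m{\left(12 \right)} + 32\right) = - 126 \left(5 + 32\right) = \left(-126\right) 37 = -4662$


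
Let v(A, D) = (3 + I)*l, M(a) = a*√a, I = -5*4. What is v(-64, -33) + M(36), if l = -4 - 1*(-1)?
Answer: 267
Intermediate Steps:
I = -20
l = -3 (l = -4 + 1 = -3)
M(a) = a^(3/2)
v(A, D) = 51 (v(A, D) = (3 - 20)*(-3) = -17*(-3) = 51)
v(-64, -33) + M(36) = 51 + 36^(3/2) = 51 + 216 = 267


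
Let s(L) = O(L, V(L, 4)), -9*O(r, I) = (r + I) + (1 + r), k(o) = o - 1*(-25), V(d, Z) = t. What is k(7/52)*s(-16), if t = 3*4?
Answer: 24833/468 ≈ 53.062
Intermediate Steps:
t = 12
V(d, Z) = 12
k(o) = 25 + o (k(o) = o + 25 = 25 + o)
O(r, I) = -1/9 - 2*r/9 - I/9 (O(r, I) = -((r + I) + (1 + r))/9 = -((I + r) + (1 + r))/9 = -(1 + I + 2*r)/9 = -1/9 - 2*r/9 - I/9)
s(L) = -13/9 - 2*L/9 (s(L) = -1/9 - 2*L/9 - 1/9*12 = -1/9 - 2*L/9 - 4/3 = -13/9 - 2*L/9)
k(7/52)*s(-16) = (25 + 7/52)*(-13/9 - 2/9*(-16)) = (25 + 7*(1/52))*(-13/9 + 32/9) = (25 + 7/52)*(19/9) = (1307/52)*(19/9) = 24833/468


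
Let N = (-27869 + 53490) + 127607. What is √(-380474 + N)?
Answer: I*√227246 ≈ 476.7*I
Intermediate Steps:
N = 153228 (N = 25621 + 127607 = 153228)
√(-380474 + N) = √(-380474 + 153228) = √(-227246) = I*√227246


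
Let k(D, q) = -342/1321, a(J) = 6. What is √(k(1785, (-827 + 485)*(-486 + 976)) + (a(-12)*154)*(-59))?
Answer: I*√95133106938/1321 ≈ 233.49*I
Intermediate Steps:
k(D, q) = -342/1321 (k(D, q) = -342*1/1321 = -342/1321)
√(k(1785, (-827 + 485)*(-486 + 976)) + (a(-12)*154)*(-59)) = √(-342/1321 + (6*154)*(-59)) = √(-342/1321 + 924*(-59)) = √(-342/1321 - 54516) = √(-72015978/1321) = I*√95133106938/1321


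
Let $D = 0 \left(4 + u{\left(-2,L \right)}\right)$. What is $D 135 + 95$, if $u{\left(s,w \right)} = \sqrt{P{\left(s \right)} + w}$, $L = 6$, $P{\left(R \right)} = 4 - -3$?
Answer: $95$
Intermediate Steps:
$P{\left(R \right)} = 7$ ($P{\left(R \right)} = 4 + 3 = 7$)
$u{\left(s,w \right)} = \sqrt{7 + w}$
$D = 0$ ($D = 0 \left(4 + \sqrt{7 + 6}\right) = 0 \left(4 + \sqrt{13}\right) = 0$)
$D 135 + 95 = 0 \cdot 135 + 95 = 0 + 95 = 95$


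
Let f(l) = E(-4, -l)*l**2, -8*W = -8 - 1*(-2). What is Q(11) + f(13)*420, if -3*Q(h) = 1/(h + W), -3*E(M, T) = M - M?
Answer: -4/141 ≈ -0.028369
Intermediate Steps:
W = 3/4 (W = -(-8 - 1*(-2))/8 = -(-8 + 2)/8 = -1/8*(-6) = 3/4 ≈ 0.75000)
E(M, T) = 0 (E(M, T) = -(M - M)/3 = -1/3*0 = 0)
f(l) = 0 (f(l) = 0*l**2 = 0)
Q(h) = -1/(3*(3/4 + h)) (Q(h) = -1/(3*(h + 3/4)) = -1/(3*(3/4 + h)))
Q(11) + f(13)*420 = -4/(9 + 12*11) + 0*420 = -4/(9 + 132) + 0 = -4/141 + 0 = -4/141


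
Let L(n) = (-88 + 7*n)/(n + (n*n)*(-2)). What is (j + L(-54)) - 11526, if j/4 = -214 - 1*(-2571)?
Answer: -6174181/2943 ≈ -2097.9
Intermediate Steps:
j = 9428 (j = 4*(-214 - 1*(-2571)) = 4*(-214 + 2571) = 4*2357 = 9428)
L(n) = (-88 + 7*n)/(n - 2*n²) (L(n) = (-88 + 7*n)/(n + n²*(-2)) = (-88 + 7*n)/(n - 2*n²))
(j + L(-54)) - 11526 = (9428 + (88 - 7*(-54))/((-54)*(-1 + 2*(-54)))) - 11526 = (9428 - (88 + 378)/(54*(-1 - 108))) - 11526 = (9428 - 1/54*466/(-109)) - 11526 = (9428 - 1/54*(-1/109)*466) - 11526 = (9428 + 233/2943) - 11526 = 27746837/2943 - 11526 = -6174181/2943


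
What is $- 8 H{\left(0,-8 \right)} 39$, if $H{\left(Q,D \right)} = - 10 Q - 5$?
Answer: $1560$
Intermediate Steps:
$H{\left(Q,D \right)} = -5 - 10 Q$
$- 8 H{\left(0,-8 \right)} 39 = - 8 \left(-5 - 0\right) 39 = - 8 \left(-5 + 0\right) 39 = \left(-8\right) \left(-5\right) 39 = 40 \cdot 39 = 1560$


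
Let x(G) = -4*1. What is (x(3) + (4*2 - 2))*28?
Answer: 56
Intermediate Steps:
x(G) = -4
(x(3) + (4*2 - 2))*28 = (-4 + (4*2 - 2))*28 = (-4 + (8 - 2))*28 = (-4 + 6)*28 = 2*28 = 56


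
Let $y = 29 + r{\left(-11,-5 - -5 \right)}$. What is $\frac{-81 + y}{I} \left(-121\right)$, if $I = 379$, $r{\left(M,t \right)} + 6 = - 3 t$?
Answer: $\frac{7018}{379} \approx 18.517$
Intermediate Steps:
$r{\left(M,t \right)} = -6 - 3 t$
$y = 23$ ($y = 29 - \left(6 + 3 \left(-5 - -5\right)\right) = 29 - \left(6 + 3 \left(-5 + 5\right)\right) = 29 - 6 = 23$)
$\frac{-81 + y}{I} \left(-121\right) = \frac{-81 + 23}{379} \left(-121\right) = \left(-58\right) \frac{1}{379} \left(-121\right) = \left(- \frac{58}{379}\right) \left(-121\right) = \frac{7018}{379}$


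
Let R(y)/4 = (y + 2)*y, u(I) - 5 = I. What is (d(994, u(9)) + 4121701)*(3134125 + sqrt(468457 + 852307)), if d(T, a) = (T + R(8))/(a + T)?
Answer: 723404093002125/56 + 230815329*sqrt(330191)/28 ≈ 1.2923e+13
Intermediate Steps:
u(I) = 5 + I
R(y) = 4*y*(2 + y) (R(y) = 4*((y + 2)*y) = 4*((2 + y)*y) = 4*(y*(2 + y)) = 4*y*(2 + y))
d(T, a) = (320 + T)/(T + a) (d(T, a) = (T + 4*8*(2 + 8))/(a + T) = (T + 4*8*10)/(T + a) = (T + 320)/(T + a) = (320 + T)/(T + a))
(d(994, u(9)) + 4121701)*(3134125 + sqrt(468457 + 852307)) = ((320 + 994)/(994 + (5 + 9)) + 4121701)*(3134125 + sqrt(468457 + 852307)) = (1314/(994 + 14) + 4121701)*(3134125 + sqrt(1320764)) = (1314/1008 + 4121701)*(3134125 + 2*sqrt(330191)) = ((1/1008)*1314 + 4121701)*(3134125 + 2*sqrt(330191)) = (73/56 + 4121701)*(3134125 + 2*sqrt(330191)) = 230815329*(3134125 + 2*sqrt(330191))/56 = 723404093002125/56 + 230815329*sqrt(330191)/28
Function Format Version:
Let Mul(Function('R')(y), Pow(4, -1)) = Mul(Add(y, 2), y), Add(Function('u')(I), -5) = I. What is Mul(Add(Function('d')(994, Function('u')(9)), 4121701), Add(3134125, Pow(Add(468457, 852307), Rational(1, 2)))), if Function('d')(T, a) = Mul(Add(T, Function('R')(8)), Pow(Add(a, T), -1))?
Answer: Add(Rational(723404093002125, 56), Mul(Rational(230815329, 28), Pow(330191, Rational(1, 2)))) ≈ 1.2923e+13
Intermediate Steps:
Function('u')(I) = Add(5, I)
Function('R')(y) = Mul(4, y, Add(2, y)) (Function('R')(y) = Mul(4, Mul(Add(y, 2), y)) = Mul(4, Mul(Add(2, y), y)) = Mul(4, Mul(y, Add(2, y))) = Mul(4, y, Add(2, y)))
Function('d')(T, a) = Mul(Pow(Add(T, a), -1), Add(320, T)) (Function('d')(T, a) = Mul(Add(T, Mul(4, 8, Add(2, 8))), Pow(Add(a, T), -1)) = Mul(Add(T, Mul(4, 8, 10)), Pow(Add(T, a), -1)) = Mul(Add(T, 320), Pow(Add(T, a), -1)) = Mul(Add(320, T), Pow(Add(T, a), -1)) = Mul(Pow(Add(T, a), -1), Add(320, T)))
Mul(Add(Function('d')(994, Function('u')(9)), 4121701), Add(3134125, Pow(Add(468457, 852307), Rational(1, 2)))) = Mul(Add(Mul(Pow(Add(994, Add(5, 9)), -1), Add(320, 994)), 4121701), Add(3134125, Pow(Add(468457, 852307), Rational(1, 2)))) = Mul(Add(Mul(Pow(Add(994, 14), -1), 1314), 4121701), Add(3134125, Pow(1320764, Rational(1, 2)))) = Mul(Add(Mul(Pow(1008, -1), 1314), 4121701), Add(3134125, Mul(2, Pow(330191, Rational(1, 2))))) = Mul(Add(Mul(Rational(1, 1008), 1314), 4121701), Add(3134125, Mul(2, Pow(330191, Rational(1, 2))))) = Mul(Add(Rational(73, 56), 4121701), Add(3134125, Mul(2, Pow(330191, Rational(1, 2))))) = Mul(Rational(230815329, 56), Add(3134125, Mul(2, Pow(330191, Rational(1, 2))))) = Add(Rational(723404093002125, 56), Mul(Rational(230815329, 28), Pow(330191, Rational(1, 2))))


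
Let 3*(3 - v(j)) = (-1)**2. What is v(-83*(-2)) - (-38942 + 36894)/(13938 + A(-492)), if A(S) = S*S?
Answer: 114120/42667 ≈ 2.6747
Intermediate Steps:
A(S) = S**2
v(j) = 8/3 (v(j) = 3 - 1/3*(-1)**2 = 3 - 1/3*1 = 3 - 1/3 = 8/3)
v(-83*(-2)) - (-38942 + 36894)/(13938 + A(-492)) = 8/3 - (-38942 + 36894)/(13938 + (-492)**2) = 8/3 - (-2048)/(13938 + 242064) = 8/3 - (-2048)/256002 = 8/3 - 1*(-1024/128001) = 8/3 + 1024/128001 = 114120/42667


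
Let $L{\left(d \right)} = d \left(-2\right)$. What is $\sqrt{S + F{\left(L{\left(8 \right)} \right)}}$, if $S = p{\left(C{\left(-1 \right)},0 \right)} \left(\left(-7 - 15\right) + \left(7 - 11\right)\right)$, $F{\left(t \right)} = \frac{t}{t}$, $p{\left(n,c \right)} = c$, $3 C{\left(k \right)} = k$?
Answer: $1$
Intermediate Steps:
$C{\left(k \right)} = \frac{k}{3}$
$L{\left(d \right)} = - 2 d$
$F{\left(t \right)} = 1$
$S = 0$ ($S = 0 \left(\left(-7 - 15\right) + \left(7 - 11\right)\right) = 0 \left(\left(-7 - 15\right) - 4\right) = 0 \left(-22 - 4\right) = 0 \left(-26\right) = 0$)
$\sqrt{S + F{\left(L{\left(8 \right)} \right)}} = \sqrt{0 + 1} = \sqrt{1} = 1$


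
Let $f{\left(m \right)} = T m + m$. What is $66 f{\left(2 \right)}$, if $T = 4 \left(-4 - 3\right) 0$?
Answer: $132$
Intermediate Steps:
$T = 0$ ($T = 4 \left(-4 - 3\right) 0 = 4 \left(-7\right) 0 = \left(-28\right) 0 = 0$)
$f{\left(m \right)} = m$ ($f{\left(m \right)} = 0 m + m = 0 + m = m$)
$66 f{\left(2 \right)} = 66 \cdot 2 = 132$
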